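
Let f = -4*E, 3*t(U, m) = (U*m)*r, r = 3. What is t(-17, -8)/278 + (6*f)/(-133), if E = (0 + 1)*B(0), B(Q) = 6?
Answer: 29060/18487 ≈ 1.5719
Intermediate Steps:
t(U, m) = U*m (t(U, m) = ((U*m)*3)/3 = (3*U*m)/3 = U*m)
E = 6 (E = (0 + 1)*6 = 1*6 = 6)
f = -24 (f = -4*6 = -24)
t(-17, -8)/278 + (6*f)/(-133) = -17*(-8)/278 + (6*(-24))/(-133) = 136*(1/278) - 144*(-1/133) = 68/139 + 144/133 = 29060/18487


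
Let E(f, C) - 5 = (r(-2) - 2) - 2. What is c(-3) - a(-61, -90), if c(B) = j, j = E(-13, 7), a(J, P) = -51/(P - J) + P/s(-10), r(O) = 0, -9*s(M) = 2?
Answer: -11767/29 ≈ -405.76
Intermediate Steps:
s(M) = -2/9 (s(M) = -⅑*2 = -2/9)
E(f, C) = 1 (E(f, C) = 5 + ((0 - 2) - 2) = 5 + (-2 - 2) = 5 - 4 = 1)
a(J, P) = -51/(P - J) - 9*P/2 (a(J, P) = -51/(P - J) + P/(-2/9) = -51/(P - J) + P*(-9/2) = -51/(P - J) - 9*P/2)
j = 1
c(B) = 1
c(-3) - a(-61, -90) = 1 - 3*(34 + 3*(-90)² - 3*(-61)*(-90))/(2*(-61 - 1*(-90))) = 1 - 3*(34 + 3*8100 - 16470)/(2*(-61 + 90)) = 1 - 3*(34 + 24300 - 16470)/(2*29) = 1 - 3*7864/(2*29) = 1 - 1*11796/29 = 1 - 11796/29 = -11767/29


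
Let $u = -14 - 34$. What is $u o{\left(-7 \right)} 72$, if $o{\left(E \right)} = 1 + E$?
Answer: $20736$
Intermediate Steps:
$u = -48$
$u o{\left(-7 \right)} 72 = - 48 \left(1 - 7\right) 72 = \left(-48\right) \left(-6\right) 72 = 288 \cdot 72 = 20736$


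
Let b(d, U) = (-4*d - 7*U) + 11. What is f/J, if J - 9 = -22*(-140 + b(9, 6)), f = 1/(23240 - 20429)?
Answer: 1/12826593 ≈ 7.7963e-8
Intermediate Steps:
b(d, U) = 11 - 7*U - 4*d (b(d, U) = (-7*U - 4*d) + 11 = 11 - 7*U - 4*d)
f = 1/2811 ≈ 0.00035575
J = 4563 (J = 9 - 22*(-140 + (11 - 7*6 - 4*9)) = 9 - 22*(-140 + (11 - 42 - 36)) = 9 - 22*(-140 - 67) = 9 - 22*(-207) = 9 + 4554 = 4563)
f/J = (1/2811)/4563 = (1/2811)*(1/4563) = 1/12826593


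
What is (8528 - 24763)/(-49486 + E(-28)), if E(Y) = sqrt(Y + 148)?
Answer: 23629565/72025414 + 955*sqrt(30)/72025414 ≈ 0.32815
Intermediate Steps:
E(Y) = sqrt(148 + Y)
(8528 - 24763)/(-49486 + E(-28)) = (8528 - 24763)/(-49486 + sqrt(148 - 28)) = -16235/(-49486 + sqrt(120)) = -16235/(-49486 + 2*sqrt(30))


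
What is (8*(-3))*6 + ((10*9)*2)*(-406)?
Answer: -73224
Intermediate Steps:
(8*(-3))*6 + ((10*9)*2)*(-406) = -24*6 + (90*2)*(-406) = -144 + 180*(-406) = -144 - 73080 = -73224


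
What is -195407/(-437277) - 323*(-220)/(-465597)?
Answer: 1815394223/6169541193 ≈ 0.29425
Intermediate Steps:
-195407/(-437277) - 323*(-220)/(-465597) = -195407*(-1/437277) + 71060*(-1/465597) = 195407/437277 - 6460/42327 = 1815394223/6169541193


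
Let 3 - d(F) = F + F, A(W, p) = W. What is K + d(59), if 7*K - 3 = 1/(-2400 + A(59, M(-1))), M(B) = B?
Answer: -1877483/16387 ≈ -114.57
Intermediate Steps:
d(F) = 3 - 2*F (d(F) = 3 - (F + F) = 3 - 2*F)
K = 7022/16387 (K = 3/7 + 1/(7*(-2400 + 59)) = 3/7 + (1/7)/(-2341) = 3/7 + (1/7)*(-1/2341) = 3/7 - 1/16387 = 7022/16387 ≈ 0.42851)
K + d(59) = 7022/16387 + (3 - 2*59) = 7022/16387 + (3 - 118) = 7022/16387 - 115 = -1877483/16387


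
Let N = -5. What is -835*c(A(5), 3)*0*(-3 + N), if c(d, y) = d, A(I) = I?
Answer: 0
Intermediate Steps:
-835*c(A(5), 3)*0*(-3 + N) = -835*5*0*(-3 - 5) = -0*(-8) = -835*0 = 0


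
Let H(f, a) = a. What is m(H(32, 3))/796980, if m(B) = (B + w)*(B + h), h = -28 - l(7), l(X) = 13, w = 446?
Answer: -8531/398490 ≈ -0.021408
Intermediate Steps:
h = -41 (h = -28 - 1*13 = -28 - 13 = -41)
m(B) = (-41 + B)*(446 + B) (m(B) = (B + 446)*(B - 41) = (446 + B)*(-41 + B) = (-41 + B)*(446 + B))
m(H(32, 3))/796980 = (-18286 + 3² + 405*3)/796980 = (-18286 + 9 + 1215)*(1/796980) = -17062*1/796980 = -8531/398490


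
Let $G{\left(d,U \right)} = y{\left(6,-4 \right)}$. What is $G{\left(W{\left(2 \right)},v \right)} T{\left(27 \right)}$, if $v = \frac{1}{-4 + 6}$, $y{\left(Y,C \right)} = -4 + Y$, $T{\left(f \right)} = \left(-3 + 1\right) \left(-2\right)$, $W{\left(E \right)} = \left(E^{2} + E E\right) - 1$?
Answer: $8$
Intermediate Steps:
$W{\left(E \right)} = -1 + 2 E^{2}$ ($W{\left(E \right)} = \left(E^{2} + E^{2}\right) - 1 = 2 E^{2} - 1 = -1 + 2 E^{2}$)
$T{\left(f \right)} = 4$ ($T{\left(f \right)} = \left(-2\right) \left(-2\right) = 4$)
$v = \frac{1}{2} \approx 0.5$
$G{\left(d,U \right)} = 2$ ($G{\left(d,U \right)} = -4 + 6 = 2$)
$G{\left(W{\left(2 \right)},v \right)} T{\left(27 \right)} = 2 \cdot 4 = 8$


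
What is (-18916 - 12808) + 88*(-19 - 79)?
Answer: -40348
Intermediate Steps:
(-18916 - 12808) + 88*(-19 - 79) = -31724 + 88*(-98) = -31724 - 8624 = -40348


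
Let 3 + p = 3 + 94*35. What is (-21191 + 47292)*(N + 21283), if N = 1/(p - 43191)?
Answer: 22165308043182/39901 ≈ 5.5551e+8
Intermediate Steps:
p = 3290 (p = -3 + (3 + 94*35) = -3 + (3 + 3290) = -3 + 3293 = 3290)
N = -1/39901 (N = 1/(3290 - 43191) = 1/(-39901) = -1/39901 ≈ -2.5062e-5)
(-21191 + 47292)*(N + 21283) = (-21191 + 47292)*(-1/39901 + 21283) = 26101*(849212982/39901) = 22165308043182/39901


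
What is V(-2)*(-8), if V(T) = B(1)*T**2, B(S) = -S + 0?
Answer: 32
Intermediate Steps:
B(S) = -S
V(T) = -T**2 (V(T) = (-1*1)*T**2 = -T**2)
V(-2)*(-8) = -1*(-2)**2*(-8) = -1*4*(-8) = -4*(-8) = 32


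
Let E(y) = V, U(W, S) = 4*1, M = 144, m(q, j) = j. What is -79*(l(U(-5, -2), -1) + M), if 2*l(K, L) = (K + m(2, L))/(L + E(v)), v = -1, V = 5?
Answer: -91245/8 ≈ -11406.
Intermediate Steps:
U(W, S) = 4
E(y) = 5
l(K, L) = (K + L)/(2*(5 + L)) (l(K, L) = ((K + L)/(L + 5))/2 = ((K + L)/(5 + L))/2 = (K + L)/(2*(5 + L)))
-79*(l(U(-5, -2), -1) + M) = -79*((4 - 1)/(2*(5 - 1)) + 144) = -79*((½)*3/4 + 144) = -79*((½)*(¼)*3 + 144) = -79*(3/8 + 144) = -79*1155/8 = -91245/8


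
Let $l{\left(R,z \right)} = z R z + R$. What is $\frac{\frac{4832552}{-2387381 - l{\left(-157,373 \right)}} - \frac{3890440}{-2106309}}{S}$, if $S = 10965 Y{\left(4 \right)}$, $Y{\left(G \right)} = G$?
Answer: $\frac{7155946769444}{149783394847342455} \approx 4.7775 \cdot 10^{-5}$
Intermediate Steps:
$l{\left(R,z \right)} = R + R z^{2}$ ($l{\left(R,z \right)} = R z z + R = R z^{2} + R = R + R z^{2}$)
$S = 43860$ ($S = 10965 \cdot 4 = 43860$)
$\frac{\frac{4832552}{-2387381 - l{\left(-157,373 \right)}} - \frac{3890440}{-2106309}}{S} = \frac{\frac{4832552}{-2387381 - - 157 \left(1 + 373^{2}\right)} - \frac{3890440}{-2106309}}{43860} = \left(\frac{4832552}{-2387381 - - 157 \left(1 + 139129\right)} - - \frac{3890440}{2106309}\right) \frac{1}{43860} = \left(\frac{4832552}{-2387381 - \left(-157\right) 139130} + \frac{3890440}{2106309}\right) \frac{1}{43860} = \left(\frac{4832552}{-2387381 - -21843410} + \frac{3890440}{2106309}\right) \frac{1}{43860} = \left(\frac{4832552}{-2387381 + 21843410} + \frac{3890440}{2106309}\right) \frac{1}{43860} = \left(\frac{4832552}{19456029} + \frac{3890440}{2106309}\right) \frac{1}{43860} = \frac{28623787077776}{13660136328987} \cdot \frac{1}{43860} = \frac{7155946769444}{149783394847342455}$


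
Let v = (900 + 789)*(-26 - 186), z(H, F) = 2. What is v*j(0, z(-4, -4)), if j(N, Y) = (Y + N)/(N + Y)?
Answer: -358068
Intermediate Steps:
j(N, Y) = 1 (j(N, Y) = (N + Y)/(N + Y) = 1)
v = -358068 (v = 1689*(-212) = -358068)
v*j(0, z(-4, -4)) = -358068*1 = -358068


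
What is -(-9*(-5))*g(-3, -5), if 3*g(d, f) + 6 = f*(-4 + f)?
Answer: -585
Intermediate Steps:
g(d, f) = -2 + f*(-4 + f)/3 (g(d, f) = -2 + (f*(-4 + f))/3 = -2 + f*(-4 + f)/3)
-(-9*(-5))*g(-3, -5) = -(-9*(-5))*(-2 - 4/3*(-5) + (⅓)*(-5)²) = -45*(-2 + 20/3 + (⅓)*25) = -45*(-2 + 20/3 + 25/3) = -45*13 = -1*585 = -585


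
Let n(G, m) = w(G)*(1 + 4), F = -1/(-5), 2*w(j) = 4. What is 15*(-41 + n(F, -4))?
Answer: -465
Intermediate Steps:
w(j) = 2 (w(j) = (1/2)*4 = 2)
F = 1/5 (F = -1*(-1/5) = 1/5 ≈ 0.20000)
n(G, m) = 10 (n(G, m) = 2*(1 + 4) = 2*5 = 10)
15*(-41 + n(F, -4)) = 15*(-41 + 10) = 15*(-31) = -465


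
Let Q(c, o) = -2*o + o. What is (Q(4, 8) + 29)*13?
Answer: 273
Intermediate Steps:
Q(c, o) = -o
(Q(4, 8) + 29)*13 = (-1*8 + 29)*13 = (-8 + 29)*13 = 21*13 = 273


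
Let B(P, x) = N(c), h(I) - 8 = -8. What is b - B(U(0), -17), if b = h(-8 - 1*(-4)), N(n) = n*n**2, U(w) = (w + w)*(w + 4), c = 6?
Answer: -216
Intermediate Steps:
U(w) = 2*w*(4 + w) (U(w) = (2*w)*(4 + w) = 2*w*(4 + w))
N(n) = n**3
h(I) = 0 (h(I) = 8 - 8 = 0)
B(P, x) = 216 (B(P, x) = 6**3 = 216)
b = 0
b - B(U(0), -17) = 0 - 1*216 = 0 - 216 = -216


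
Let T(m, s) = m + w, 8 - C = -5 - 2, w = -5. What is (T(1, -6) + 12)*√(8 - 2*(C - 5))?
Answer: 16*I*√3 ≈ 27.713*I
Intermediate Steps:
C = 15 (C = 8 - (-5 - 2) = 8 - 1*(-7) = 8 + 7 = 15)
T(m, s) = -5 + m (T(m, s) = m - 5 = -5 + m)
(T(1, -6) + 12)*√(8 - 2*(C - 5)) = ((-5 + 1) + 12)*√(8 - 2*(15 - 5)) = (-4 + 12)*√(8 - 2*10) = 8*√(8 - 20) = 8*√(-12) = 8*(2*I*√3) = 16*I*√3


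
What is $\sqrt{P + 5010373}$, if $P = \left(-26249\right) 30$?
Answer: $\sqrt{4222903} \approx 2055.0$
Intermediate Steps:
$P = -787470$
$\sqrt{P + 5010373} = \sqrt{-787470 + 5010373} = \sqrt{4222903}$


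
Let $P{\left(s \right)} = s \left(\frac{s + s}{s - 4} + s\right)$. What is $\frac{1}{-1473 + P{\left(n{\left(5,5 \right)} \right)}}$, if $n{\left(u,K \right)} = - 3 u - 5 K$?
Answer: $\frac{11}{597} \approx 0.018425$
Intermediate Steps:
$n{\left(u,K \right)} = - 5 K - 3 u$
$P{\left(s \right)} = s \left(s + \frac{2 s}{-4 + s}\right)$ ($P{\left(s \right)} = s \left(\frac{2 s}{-4 + s} + s\right) = s \left(s + \frac{2 s}{-4 + s}\right)$)
$\frac{1}{-1473 + P{\left(n{\left(5,5 \right)} \right)}} = \frac{1}{-1473 + \frac{\left(\left(-5\right) 5 - 15\right)^{2} \left(-2 - 40\right)}{-4 - 40}} = \frac{1}{-1473 + \frac{\left(-25 - 15\right)^{2} \left(-2 - 40\right)}{-4 - 40}} = \frac{1}{-1473 + \frac{\left(-40\right)^{2} \left(-2 - 40\right)}{-4 - 40}} = \frac{1}{-1473 + 1600 \frac{1}{-44} \left(-42\right)} = \frac{1}{-1473 + 1600 \left(- \frac{1}{44}\right) \left(-42\right)} = \frac{1}{-1473 + \frac{16800}{11}} = \frac{1}{\frac{597}{11}} = \frac{11}{597}$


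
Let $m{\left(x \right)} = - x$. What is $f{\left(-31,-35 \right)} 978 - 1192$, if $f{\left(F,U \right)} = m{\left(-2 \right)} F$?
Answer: $-61828$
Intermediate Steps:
$f{\left(F,U \right)} = 2 F$ ($f{\left(F,U \right)} = \left(-1\right) \left(-2\right) F = 2 F$)
$f{\left(-31,-35 \right)} 978 - 1192 = 2 \left(-31\right) 978 - 1192 = \left(-62\right) 978 - 1192 = -60636 - 1192 = -61828$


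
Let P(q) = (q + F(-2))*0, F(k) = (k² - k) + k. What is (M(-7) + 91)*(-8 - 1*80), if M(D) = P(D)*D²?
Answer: -8008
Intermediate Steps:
F(k) = k²
P(q) = 0 (P(q) = (q + (-2)²)*0 = (q + 4)*0 = (4 + q)*0 = 0)
M(D) = 0 (M(D) = 0*D² = 0)
(M(-7) + 91)*(-8 - 1*80) = (0 + 91)*(-8 - 1*80) = 91*(-8 - 80) = 91*(-88) = -8008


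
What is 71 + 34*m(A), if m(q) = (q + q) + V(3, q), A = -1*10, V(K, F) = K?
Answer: -507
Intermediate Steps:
A = -10
m(q) = 3 + 2*q (m(q) = (q + q) + 3 = 2*q + 3 = 3 + 2*q)
71 + 34*m(A) = 71 + 34*(3 + 2*(-10)) = 71 + 34*(3 - 20) = 71 + 34*(-17) = 71 - 578 = -507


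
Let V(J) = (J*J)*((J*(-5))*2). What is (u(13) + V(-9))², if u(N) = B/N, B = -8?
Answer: 8979836644/169 ≈ 5.3135e+7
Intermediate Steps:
u(N) = -8/N
V(J) = -10*J³ (V(J) = J²*(-5*J*2) = J²*(-10*J) = -10*J³)
(u(13) + V(-9))² = (-8/13 - 10*(-9)³)² = (-8*1/13 - 10*(-729))² = (-8/13 + 7290)² = (94762/13)² = 8979836644/169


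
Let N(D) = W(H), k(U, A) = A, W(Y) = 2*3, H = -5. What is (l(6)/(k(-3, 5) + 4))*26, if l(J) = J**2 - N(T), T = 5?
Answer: 260/3 ≈ 86.667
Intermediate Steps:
W(Y) = 6
N(D) = 6
l(J) = -6 + J**2 (l(J) = J**2 - 1*6 = J**2 - 6 = -6 + J**2)
(l(6)/(k(-3, 5) + 4))*26 = ((-6 + 6**2)/(5 + 4))*26 = ((-6 + 36)/9)*26 = (30*(1/9))*26 = (10/3)*26 = 260/3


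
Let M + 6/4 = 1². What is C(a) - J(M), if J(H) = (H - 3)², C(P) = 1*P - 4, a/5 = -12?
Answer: -305/4 ≈ -76.250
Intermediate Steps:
a = -60 (a = 5*(-12) = -60)
C(P) = -4 + P (C(P) = P - 4 = -4 + P)
M = -½ (M = -3/2 + 1² = -3/2 + 1 = -½ ≈ -0.50000)
J(H) = (-3 + H)²
C(a) - J(M) = (-4 - 60) - (-3 - ½)² = -64 - (-7/2)² = -64 - 1*49/4 = -64 - 49/4 = -305/4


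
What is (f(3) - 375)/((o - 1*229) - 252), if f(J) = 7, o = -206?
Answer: 368/687 ≈ 0.53566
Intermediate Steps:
(f(3) - 375)/((o - 1*229) - 252) = (7 - 375)/((-206 - 1*229) - 252) = -368/((-206 - 229) - 252) = -368/(-435 - 252) = -368/(-687) = -368*(-1/687) = 368/687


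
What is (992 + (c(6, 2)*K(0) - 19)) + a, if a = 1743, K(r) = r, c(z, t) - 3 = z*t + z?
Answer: 2716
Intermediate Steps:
c(z, t) = 3 + z + t*z (c(z, t) = 3 + (z*t + z) = 3 + (t*z + z) = 3 + (z + t*z) = 3 + z + t*z)
(992 + (c(6, 2)*K(0) - 19)) + a = (992 + ((3 + 6 + 2*6)*0 - 19)) + 1743 = (992 + ((3 + 6 + 12)*0 - 19)) + 1743 = (992 + (21*0 - 19)) + 1743 = (992 + (0 - 19)) + 1743 = (992 - 19) + 1743 = 973 + 1743 = 2716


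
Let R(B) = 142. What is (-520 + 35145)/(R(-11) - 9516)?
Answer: -34625/9374 ≈ -3.6937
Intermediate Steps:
(-520 + 35145)/(R(-11) - 9516) = (-520 + 35145)/(142 - 9516) = 34625/(-9374) = 34625*(-1/9374) = -34625/9374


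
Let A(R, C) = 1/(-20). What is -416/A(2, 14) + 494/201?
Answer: 1672814/201 ≈ 8322.5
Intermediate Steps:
A(R, C) = -1/20
-416/A(2, 14) + 494/201 = -416/(-1/20) + 494/201 = -416*(-20) + 494*(1/201) = 8320 + 494/201 = 1672814/201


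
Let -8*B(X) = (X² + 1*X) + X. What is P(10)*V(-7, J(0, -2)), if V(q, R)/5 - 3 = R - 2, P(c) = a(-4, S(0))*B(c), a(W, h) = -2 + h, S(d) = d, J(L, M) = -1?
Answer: 0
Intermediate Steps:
B(X) = -X/4 - X²/8 (B(X) = -((X² + 1*X) + X)/8 = -((X² + X) + X)/8 = -((X + X²) + X)/8 = -(X² + 2*X)/8 = -X/4 - X²/8)
P(c) = c*(2 + c)/4 (P(c) = (-2 + 0)*(-c*(2 + c)/8) = -(-1)*c*(2 + c)/4 = c*(2 + c)/4)
V(q, R) = 5 + 5*R (V(q, R) = 15 + 5*(R - 2) = 15 + 5*(-2 + R) = 15 + (-10 + 5*R) = 5 + 5*R)
P(10)*V(-7, J(0, -2)) = ((¼)*10*(2 + 10))*(5 + 5*(-1)) = ((¼)*10*12)*(5 - 5) = 30*0 = 0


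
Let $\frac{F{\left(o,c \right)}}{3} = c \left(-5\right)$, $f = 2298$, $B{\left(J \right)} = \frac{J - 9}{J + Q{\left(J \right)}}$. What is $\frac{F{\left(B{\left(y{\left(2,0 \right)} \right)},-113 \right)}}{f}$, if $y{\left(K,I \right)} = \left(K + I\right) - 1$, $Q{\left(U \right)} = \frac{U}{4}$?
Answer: $\frac{565}{766} \approx 0.7376$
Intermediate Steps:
$Q{\left(U \right)} = \frac{U}{4}$ ($Q{\left(U \right)} = U \frac{1}{4} = \frac{U}{4}$)
$y{\left(K,I \right)} = -1 + I + K$ ($y{\left(K,I \right)} = \left(I + K\right) - 1 = -1 + I + K$)
$B{\left(J \right)} = \frac{4 \left(-9 + J\right)}{5 J}$ ($B{\left(J \right)} = \frac{J - 9}{J + \frac{J}{4}} = \frac{-9 + J}{\frac{5}{4} J} = \left(-9 + J\right) \frac{4}{5 J} = \frac{4 \left(-9 + J\right)}{5 J}$)
$F{\left(o,c \right)} = - 15 c$ ($F{\left(o,c \right)} = 3 c \left(-5\right) = 3 \left(- 5 c\right) = - 15 c$)
$\frac{F{\left(B{\left(y{\left(2,0 \right)} \right)},-113 \right)}}{f} = \frac{\left(-15\right) \left(-113\right)}{2298} = 1695 \cdot \frac{1}{2298} = \frac{565}{766}$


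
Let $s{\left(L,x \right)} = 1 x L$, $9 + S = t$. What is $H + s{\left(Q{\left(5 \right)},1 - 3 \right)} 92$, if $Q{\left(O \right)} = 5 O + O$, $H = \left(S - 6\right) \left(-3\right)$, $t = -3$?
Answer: $-5466$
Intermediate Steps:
$S = -12$ ($S = -9 - 3 = -12$)
$H = 54$ ($H = \left(-12 - 6\right) \left(-3\right) = \left(-18\right) \left(-3\right) = 54$)
$Q{\left(O \right)} = 6 O$
$s{\left(L,x \right)} = L x$ ($s{\left(L,x \right)} = x L = L x$)
$H + s{\left(Q{\left(5 \right)},1 - 3 \right)} 92 = 54 + 6 \cdot 5 \left(1 - 3\right) 92 = 54 + 30 \left(-2\right) 92 = 54 - 5520 = -5466$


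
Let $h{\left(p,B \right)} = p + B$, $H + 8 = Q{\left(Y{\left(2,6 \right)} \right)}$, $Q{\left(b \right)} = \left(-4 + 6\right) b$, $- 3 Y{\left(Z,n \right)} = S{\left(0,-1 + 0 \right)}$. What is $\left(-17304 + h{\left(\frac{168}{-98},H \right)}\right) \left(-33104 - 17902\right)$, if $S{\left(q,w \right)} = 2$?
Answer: $\frac{6182199232}{7} \approx 8.8317 \cdot 10^{8}$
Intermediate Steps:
$Y{\left(Z,n \right)} = - \frac{2}{3}$ ($Y{\left(Z,n \right)} = \left(- \frac{1}{3}\right) 2 = - \frac{2}{3}$)
$Q{\left(b \right)} = 2 b$
$H = - \frac{28}{3}$ ($H = -8 + 2 \left(- \frac{2}{3}\right) = -8 - \frac{4}{3} = - \frac{28}{3} \approx -9.3333$)
$h{\left(p,B \right)} = B + p$
$\left(-17304 + h{\left(\frac{168}{-98},H \right)}\right) \left(-33104 - 17902\right) = \left(-17304 - \left(\frac{28}{3} - \frac{168}{-98}\right)\right) \left(-33104 - 17902\right) = \left(-17304 + \left(- \frac{28}{3} + 168 \left(- \frac{1}{98}\right)\right)\right) \left(-51006\right) = \left(-17304 - \frac{232}{21}\right) \left(-51006\right) = \left(- \frac{363616}{21}\right) \left(-51006\right) = \frac{6182199232}{7}$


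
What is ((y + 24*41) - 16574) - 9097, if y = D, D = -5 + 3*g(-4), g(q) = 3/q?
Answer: -98777/4 ≈ -24694.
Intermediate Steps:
D = -29/4 (D = -5 + 3*(3/(-4)) = -5 + 3*(3*(-1/4)) = -5 + 3*(-3/4) = -5 - 9/4 = -29/4 ≈ -7.2500)
y = -29/4 ≈ -7.2500
((y + 24*41) - 16574) - 9097 = ((-29/4 + 24*41) - 16574) - 9097 = ((-29/4 + 984) - 16574) - 9097 = (3907/4 - 16574) - 9097 = -62389/4 - 9097 = -98777/4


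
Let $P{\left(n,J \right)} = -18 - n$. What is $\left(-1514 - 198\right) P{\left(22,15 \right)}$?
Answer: $68480$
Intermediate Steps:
$\left(-1514 - 198\right) P{\left(22,15 \right)} = \left(-1514 - 198\right) \left(-18 - 22\right) = - 1712 \left(-18 - 22\right) = \left(-1712\right) \left(-40\right) = 68480$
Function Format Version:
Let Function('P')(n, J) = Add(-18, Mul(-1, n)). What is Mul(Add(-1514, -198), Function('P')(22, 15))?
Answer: 68480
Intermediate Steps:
Mul(Add(-1514, -198), Function('P')(22, 15)) = Mul(Add(-1514, -198), Add(-18, Mul(-1, 22))) = Mul(-1712, Add(-18, -22)) = Mul(-1712, -40) = 68480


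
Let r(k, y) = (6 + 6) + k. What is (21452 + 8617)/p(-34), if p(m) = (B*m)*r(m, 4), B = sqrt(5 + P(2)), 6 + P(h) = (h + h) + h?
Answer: 30069*sqrt(5)/3740 ≈ 17.978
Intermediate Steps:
r(k, y) = 12 + k
P(h) = -6 + 3*h (P(h) = -6 + ((h + h) + h) = -6 + (2*h + h) = -6 + 3*h)
B = sqrt(5) (B = sqrt(5 + (-6 + 3*2)) = sqrt(5 + (-6 + 6)) = sqrt(5 + 0) = sqrt(5) ≈ 2.2361)
p(m) = m*sqrt(5)*(12 + m) (p(m) = (sqrt(5)*m)*(12 + m) = (m*sqrt(5))*(12 + m) = m*sqrt(5)*(12 + m))
(21452 + 8617)/p(-34) = (21452 + 8617)/((-34*sqrt(5)*(12 - 34))) = 30069/((-34*sqrt(5)*(-22))) = 30069/((748*sqrt(5))) = 30069*(sqrt(5)/3740) = 30069*sqrt(5)/3740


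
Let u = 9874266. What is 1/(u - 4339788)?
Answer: 1/5534478 ≈ 1.8069e-7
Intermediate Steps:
1/(u - 4339788) = 1/(9874266 - 4339788) = 1/5534478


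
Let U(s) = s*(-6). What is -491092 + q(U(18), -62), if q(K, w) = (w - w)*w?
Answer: -491092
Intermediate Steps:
U(s) = -6*s
q(K, w) = 0 (q(K, w) = 0*w = 0)
-491092 + q(U(18), -62) = -491092 + 0 = -491092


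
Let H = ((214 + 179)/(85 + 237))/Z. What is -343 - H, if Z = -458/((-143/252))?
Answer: -4249097245/12387984 ≈ -343.00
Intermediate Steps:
Z = 115416/143 (Z = -458/((-143*1/252)) = -458/(-143/252) = -458*(-252/143) = 115416/143 ≈ 807.10)
H = 18733/12387984 (H = ((214 + 179)/(85 + 237))/(115416/143) = (393/322)*(143/115416) = 18733/12387984 ≈ 0.0015122)
-343 - H = -343 - 1*18733/12387984 = -343 - 18733/12387984 = -4249097245/12387984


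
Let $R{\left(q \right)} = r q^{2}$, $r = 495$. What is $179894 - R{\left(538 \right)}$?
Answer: $-143094886$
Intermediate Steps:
$R{\left(q \right)} = 495 q^{2}$
$179894 - R{\left(538 \right)} = 179894 - 495 \cdot 538^{2} = 179894 - 495 \cdot 289444 = 179894 - 143274780 = -143094886$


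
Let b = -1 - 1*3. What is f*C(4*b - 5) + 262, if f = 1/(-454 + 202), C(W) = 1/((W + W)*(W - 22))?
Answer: 119239343/455112 ≈ 262.00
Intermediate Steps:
b = -4 (b = -1 - 3 = -4)
C(W) = 1/(2*W*(-22 + W)) (C(W) = 1/((2*W)*(-22 + W)) = 1/(2*W*(-22 + W)))
f = -1/252 (f = 1/(-252) = -1/252 ≈ -0.0039683)
f*C(4*b - 5) + 262 = -1/(504*(4*(-4) - 5)*(-22 + (4*(-4) - 5))) + 262 = -1/(504*(-16 - 5)*(-22 + (-16 - 5))) + 262 = -1/(504*(-21)*(-22 - 21)) + 262 = -(-1)/(504*21*(-43)) + 262 = -(-1)*(-1)/(504*21*43) + 262 = -1/252*1/1806 + 262 = -1/455112 + 262 = 119239343/455112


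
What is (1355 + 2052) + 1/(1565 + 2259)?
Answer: 13028369/3824 ≈ 3407.0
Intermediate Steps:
(1355 + 2052) + 1/(1565 + 2259) = 3407 + 1/3824 = 13028369/3824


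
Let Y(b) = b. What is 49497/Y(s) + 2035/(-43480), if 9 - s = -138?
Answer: 20493623/60872 ≈ 336.67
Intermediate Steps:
s = 147 (s = 9 - 1*(-138) = 9 + 138 = 147)
49497/Y(s) + 2035/(-43480) = 49497/147 + 2035/(-43480) = 49497*(1/147) + 2035*(-1/43480) = 2357/7 - 407/8696 = 20493623/60872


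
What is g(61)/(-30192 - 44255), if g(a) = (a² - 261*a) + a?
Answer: 12139/74447 ≈ 0.16306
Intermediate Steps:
g(a) = a² - 260*a
g(61)/(-30192 - 44255) = (61*(-260 + 61))/(-30192 - 44255) = (61*(-199))/(-74447) = -12139*(-1/74447) = 12139/74447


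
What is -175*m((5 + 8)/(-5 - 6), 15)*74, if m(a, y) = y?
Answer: -194250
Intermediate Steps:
-175*m((5 + 8)/(-5 - 6), 15)*74 = -175*15*74 = -2625*74 = -194250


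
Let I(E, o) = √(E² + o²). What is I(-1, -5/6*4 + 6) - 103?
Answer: -103 + √73/3 ≈ -100.15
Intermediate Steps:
I(-1, -5/6*4 + 6) - 103 = √((-1)² + (-5/6*4 + 6)²) - 103 = √(1 + (-5*⅙*4 + 6)²) - 103 = √(1 + (-⅚*4 + 6)²) - 103 = √(1 + (-10/3 + 6)²) - 103 = √(1 + (8/3)²) - 103 = √(1 + 64/9) - 103 = √(73/9) - 103 = √73/3 - 103 = -103 + √73/3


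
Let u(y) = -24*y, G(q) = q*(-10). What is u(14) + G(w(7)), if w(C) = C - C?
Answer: -336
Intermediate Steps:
w(C) = 0
G(q) = -10*q
u(14) + G(w(7)) = -24*14 - 10*0 = -336 + 0 = -336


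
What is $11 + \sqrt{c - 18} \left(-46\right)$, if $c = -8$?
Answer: $11 - 46 i \sqrt{26} \approx 11.0 - 234.55 i$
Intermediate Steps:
$11 + \sqrt{c - 18} \left(-46\right) = 11 + \sqrt{-8 - 18} \left(-46\right) = 11 + \sqrt{-26} \left(-46\right) = 11 + i \sqrt{26} \left(-46\right) = 11 - 46 i \sqrt{26}$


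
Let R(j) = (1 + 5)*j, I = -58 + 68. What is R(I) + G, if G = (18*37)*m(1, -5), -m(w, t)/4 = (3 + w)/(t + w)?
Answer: 2724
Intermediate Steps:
I = 10
R(j) = 6*j
m(w, t) = -4*(3 + w)/(t + w)
G = 2664 (G = (18*37)*(4*(-3 - 1*1)/(-5 + 1)) = 666*(4*(-3 - 1)/(-4)) = 666*(4*(-1/4)*(-4)) = 666*4 = 2664)
R(I) + G = 6*10 + 2664 = 60 + 2664 = 2724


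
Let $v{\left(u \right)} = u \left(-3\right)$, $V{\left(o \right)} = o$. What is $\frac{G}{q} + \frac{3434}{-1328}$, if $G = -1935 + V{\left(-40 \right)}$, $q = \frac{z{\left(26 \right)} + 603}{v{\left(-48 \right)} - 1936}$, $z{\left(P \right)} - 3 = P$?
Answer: $\frac{3716683}{664} \approx 5597.4$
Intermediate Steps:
$z{\left(P \right)} = 3 + P$
$v{\left(u \right)} = - 3 u$
$q = - \frac{79}{224}$ ($q = \frac{\left(3 + 26\right) + 603}{\left(-3\right) \left(-48\right) - 1936} = \frac{29 + 603}{144 - 1936} = \frac{632}{-1792} = 632 \left(- \frac{1}{1792}\right) = - \frac{79}{224} \approx -0.35268$)
$G = -1975$ ($G = -1935 - 40 = -1975$)
$\frac{G}{q} + \frac{3434}{-1328} = - \frac{1975}{- \frac{79}{224}} + \frac{3434}{-1328} = \left(-1975\right) \left(- \frac{224}{79}\right) + 3434 \left(- \frac{1}{1328}\right) = 5600 - \frac{1717}{664} = \frac{3716683}{664}$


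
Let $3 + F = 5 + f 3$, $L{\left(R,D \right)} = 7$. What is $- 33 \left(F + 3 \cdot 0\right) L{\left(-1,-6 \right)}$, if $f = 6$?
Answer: $-4620$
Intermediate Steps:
$F = 20$ ($F = -3 + \left(5 + 6 \cdot 3\right) = -3 + \left(5 + 18\right) = -3 + 23 = 20$)
$- 33 \left(F + 3 \cdot 0\right) L{\left(-1,-6 \right)} = - 33 \left(20 + 3 \cdot 0\right) 7 = - 33 \left(20 + 0\right) 7 = \left(-33\right) 20 \cdot 7 = \left(-660\right) 7 = -4620$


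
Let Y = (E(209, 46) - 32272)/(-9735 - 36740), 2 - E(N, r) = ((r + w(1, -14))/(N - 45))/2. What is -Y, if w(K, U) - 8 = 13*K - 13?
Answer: -5292307/7621900 ≈ -0.69436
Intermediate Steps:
w(K, U) = -5 + 13*K (w(K, U) = 8 + (13*K - 13) = 8 + (-13 + 13*K) = -5 + 13*K)
E(N, r) = 2 - (8 + r)/(2*(-45 + N)) (E(N, r) = 2 - (r + (-5 + 13*1))/(N - 45)/2 = 2 - (r + (-5 + 13))/(-45 + N)/2 = 2 - (r + 8)/(-45 + N)/2 = 2 - (8 + r)/(-45 + N)/2 = 2 - (8 + r)/(2*(-45 + N)))
Y = 5292307/7621900 (Y = ((-188 - 1*46 + 4*209)/(2*(-45 + 209)) - 32272)/(-9735 - 36740) = ((1/2)*(-188 - 46 + 836)/164 - 32272)/(-46475) = ((1/2)*(1/164)*602 - 32272)*(-1/46475) = (301/164 - 32272)*(-1/46475) = -5292307/164*(-1/46475) = 5292307/7621900 ≈ 0.69436)
-Y = -1*5292307/7621900 = -5292307/7621900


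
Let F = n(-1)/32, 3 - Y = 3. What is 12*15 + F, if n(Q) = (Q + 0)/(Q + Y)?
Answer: 5761/32 ≈ 180.03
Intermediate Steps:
Y = 0 (Y = 3 - 1*3 = 3 - 3 = 0)
n(Q) = 1 (n(Q) = (Q + 0)/(Q + 0) = Q/Q = 1)
F = 1/32 ≈ 0.031250
12*15 + F = 12*15 + 1/32 = 180 + 1/32 = 5761/32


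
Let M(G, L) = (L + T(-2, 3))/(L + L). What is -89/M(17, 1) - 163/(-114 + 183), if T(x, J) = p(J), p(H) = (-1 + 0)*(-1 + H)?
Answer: 12119/69 ≈ 175.64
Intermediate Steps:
p(H) = 1 - H (p(H) = -(-1 + H) = 1 - H)
T(x, J) = 1 - J
M(G, L) = (-2 + L)/(2*L) (M(G, L) = (L + (1 - 1*3))/(L + L) = (L + (1 - 3))/((2*L)) = (L - 2)*(1/(2*L)) = (-2 + L)*(1/(2*L)) = (-2 + L)/(2*L))
-89/M(17, 1) - 163/(-114 + 183) = -89*2/(-2 + 1) - 163/(-114 + 183) = -89/((½)*1*(-1)) - 163/69 = -89/(-½) - 163*1/69 = -89*(-2) - 163/69 = 178 - 163/69 = 12119/69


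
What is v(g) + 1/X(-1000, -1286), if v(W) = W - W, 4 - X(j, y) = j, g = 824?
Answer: 1/1004 ≈ 0.00099602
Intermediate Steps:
X(j, y) = 4 - j
v(W) = 0
v(g) + 1/X(-1000, -1286) = 0 + 1/(4 - 1*(-1000)) = 0 + 1/(4 + 1000) = 0 + 1/1004 = 1/1004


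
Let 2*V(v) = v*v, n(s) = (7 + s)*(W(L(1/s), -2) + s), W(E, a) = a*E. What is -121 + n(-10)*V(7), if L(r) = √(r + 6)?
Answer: 614 + 147*√590/10 ≈ 971.06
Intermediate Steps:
L(r) = √(6 + r)
W(E, a) = E*a
n(s) = (7 + s)*(s - 2*√(6 + 1/s)) (n(s) = (7 + s)*(√(6 + 1/s)*(-2) + s) = (7 + s)*(-2*√(6 + 1/s) + s) = (7 + s)*(s - 2*√(6 + 1/s)))
V(v) = v²/2 (V(v) = (v*v)/2 = v²/2)
-121 + n(-10)*V(7) = -121 + ((-10)² - 14*√(6 + 1/(-10)) + 7*(-10) - 2*(-10)*√(6 + 1/(-10)))*((½)*7²) = -121 + (100 - 14*√(6 - ⅒) - 70 - 2*(-10)*√(6 - ⅒))*((½)*49) = -121 + (100 - 7*√590/5 - 70 - 2*(-10)*√(59/10))*(49/2) = -121 + (100 - 7*√590/5 - 70 - 2*(-10)*√590/10)*(49/2) = -121 + (100 - 7*√590/5 - 70 + 2*√590)*(49/2) = -121 + (30 + 3*√590/5)*(49/2) = -121 + (735 + 147*√590/10) = 614 + 147*√590/10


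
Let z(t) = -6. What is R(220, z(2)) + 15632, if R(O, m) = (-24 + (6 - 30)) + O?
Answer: 15804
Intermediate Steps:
R(O, m) = -48 + O (R(O, m) = (-24 - 24) + O = -48 + O)
R(220, z(2)) + 15632 = (-48 + 220) + 15632 = 172 + 15632 = 15804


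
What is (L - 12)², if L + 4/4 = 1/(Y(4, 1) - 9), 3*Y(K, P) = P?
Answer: 116281/676 ≈ 172.01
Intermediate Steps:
Y(K, P) = P/3
L = -29/26 (L = -1 + 1/((⅓)*1 - 9) = -1 + 1/(⅓ - 9) = -1 + 1/(-26/3) = -1 - 3/26 = -29/26 ≈ -1.1154)
(L - 12)² = (-29/26 - 12)² = (-341/26)² = 116281/676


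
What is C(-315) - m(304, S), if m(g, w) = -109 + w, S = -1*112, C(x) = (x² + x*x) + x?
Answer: 198356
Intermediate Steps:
C(x) = x + 2*x² (C(x) = (x² + x²) + x = 2*x² + x = x + 2*x²)
S = -112
C(-315) - m(304, S) = -315*(1 + 2*(-315)) - (-109 - 112) = -315*(1 - 630) - 1*(-221) = -315*(-629) + 221 = 198135 + 221 = 198356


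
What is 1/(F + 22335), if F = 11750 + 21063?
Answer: 1/55148 ≈ 1.8133e-5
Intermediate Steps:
F = 32813
1/(F + 22335) = 1/(32813 + 22335) = 1/55148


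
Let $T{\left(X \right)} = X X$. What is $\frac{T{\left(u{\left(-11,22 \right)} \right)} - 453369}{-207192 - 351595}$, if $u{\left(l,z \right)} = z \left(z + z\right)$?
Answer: $- \frac{483655}{558787} \approx -0.86554$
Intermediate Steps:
$u{\left(l,z \right)} = 2 z^{2}$ ($u{\left(l,z \right)} = z 2 z = 2 z^{2}$)
$T{\left(X \right)} = X^{2}$
$\frac{T{\left(u{\left(-11,22 \right)} \right)} - 453369}{-207192 - 351595} = \frac{\left(2 \cdot 22^{2}\right)^{2} - 453369}{-207192 - 351595} = \frac{\left(2 \cdot 484\right)^{2} - 453369}{-558787} = \left(968^{2} - 453369\right) \left(- \frac{1}{558787}\right) = \left(937024 - 453369\right) \left(- \frac{1}{558787}\right) = 483655 \left(- \frac{1}{558787}\right) = - \frac{483655}{558787}$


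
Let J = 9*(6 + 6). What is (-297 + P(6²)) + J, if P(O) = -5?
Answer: -194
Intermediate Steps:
J = 108 (J = 9*12 = 108)
(-297 + P(6²)) + J = (-297 - 5) + 108 = -302 + 108 = -194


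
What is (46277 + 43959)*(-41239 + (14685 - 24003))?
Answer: -4562061452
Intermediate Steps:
(46277 + 43959)*(-41239 + (14685 - 24003)) = 90236*(-41239 - 9318) = 90236*(-50557) = -4562061452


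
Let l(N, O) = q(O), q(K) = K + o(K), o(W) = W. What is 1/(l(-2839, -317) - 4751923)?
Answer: -1/4752557 ≈ -2.1041e-7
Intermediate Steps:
q(K) = 2*K (q(K) = K + K = 2*K)
l(N, O) = 2*O
1/(l(-2839, -317) - 4751923) = 1/(2*(-317) - 4751923) = 1/(-634 - 4751923) = 1/(-4752557) = -1/4752557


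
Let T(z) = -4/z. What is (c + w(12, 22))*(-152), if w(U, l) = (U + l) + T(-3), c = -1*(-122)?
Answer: -71744/3 ≈ -23915.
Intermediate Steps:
c = 122
w(U, l) = 4/3 + U + l (w(U, l) = (U + l) - 4/(-3) = (U + l) - 4*(-1/3) = (U + l) + 4/3 = 4/3 + U + l)
(c + w(12, 22))*(-152) = (122 + (4/3 + 12 + 22))*(-152) = (122 + 106/3)*(-152) = (472/3)*(-152) = -71744/3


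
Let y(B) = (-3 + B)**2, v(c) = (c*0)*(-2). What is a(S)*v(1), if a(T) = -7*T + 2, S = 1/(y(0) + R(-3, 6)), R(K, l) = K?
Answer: 0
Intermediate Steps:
v(c) = 0 (v(c) = 0*(-2) = 0)
S = 1/6 (S = 1/((-3 + 0)**2 - 3) = 1/((-3)**2 - 3) = 1/(9 - 3) = 1/6 ≈ 0.16667)
a(T) = 2 - 7*T
a(S)*v(1) = (2 - 7*1/6)*0 = (2 - 7/6)*0 = (5/6)*0 = 0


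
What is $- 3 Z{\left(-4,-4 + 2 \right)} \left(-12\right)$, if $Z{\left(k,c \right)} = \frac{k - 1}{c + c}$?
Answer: $45$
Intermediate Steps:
$Z{\left(k,c \right)} = \frac{-1 + k}{2 c}$
$- 3 Z{\left(-4,-4 + 2 \right)} \left(-12\right) = - 3 \frac{-1 - 4}{2 \left(-4 + 2\right)} \left(-12\right) = - 3 \cdot \frac{1}{2} \frac{1}{-2} \left(-5\right) \left(-12\right) = - 3 \cdot \frac{1}{2} \left(- \frac{1}{2}\right) \left(-5\right) \left(-12\right) = \left(-3\right) \frac{5}{4} \left(-12\right) = \left(- \frac{15}{4}\right) \left(-12\right) = 45$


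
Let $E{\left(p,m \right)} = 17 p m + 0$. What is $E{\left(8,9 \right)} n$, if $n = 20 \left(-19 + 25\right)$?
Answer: $146880$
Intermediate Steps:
$E{\left(p,m \right)} = 17 m p$ ($E{\left(p,m \right)} = 17 m p + 0 = 17 m p$)
$n = 120$ ($n = 20 \cdot 6 = 120$)
$E{\left(8,9 \right)} n = 17 \cdot 9 \cdot 8 \cdot 120 = 1224 \cdot 120 = 146880$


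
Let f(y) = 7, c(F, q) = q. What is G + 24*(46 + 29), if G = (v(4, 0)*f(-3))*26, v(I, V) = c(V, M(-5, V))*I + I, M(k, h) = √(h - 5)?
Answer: 2528 + 728*I*√5 ≈ 2528.0 + 1627.9*I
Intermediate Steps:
M(k, h) = √(-5 + h)
v(I, V) = I + I*√(-5 + V) (v(I, V) = √(-5 + V)*I + I = I*√(-5 + V) + I = I + I*√(-5 + V))
G = 728 + 728*I*√5 (G = ((4*(1 + √(-5 + 0)))*7)*26 = ((4*(1 + √(-5)))*7)*26 = ((4*(1 + I*√5))*7)*26 = ((4 + 4*I*√5)*7)*26 = (28 + 28*I*√5)*26 = 728 + 728*I*√5 ≈ 728.0 + 1627.9*I)
G + 24*(46 + 29) = (728 + 728*I*√5) + 24*(46 + 29) = (728 + 728*I*√5) + 24*75 = (728 + 728*I*√5) + 1800 = 2528 + 728*I*√5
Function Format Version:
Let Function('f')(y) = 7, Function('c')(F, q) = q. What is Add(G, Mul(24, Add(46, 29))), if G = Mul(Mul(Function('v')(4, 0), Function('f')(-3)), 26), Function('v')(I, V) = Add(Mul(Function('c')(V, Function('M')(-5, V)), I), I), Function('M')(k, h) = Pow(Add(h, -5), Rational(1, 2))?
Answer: Add(2528, Mul(728, I, Pow(5, Rational(1, 2)))) ≈ Add(2528.0, Mul(1627.9, I))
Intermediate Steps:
Function('M')(k, h) = Pow(Add(-5, h), Rational(1, 2))
Function('v')(I, V) = Add(I, Mul(I, Pow(Add(-5, V), Rational(1, 2)))) (Function('v')(I, V) = Add(Mul(Pow(Add(-5, V), Rational(1, 2)), I), I) = Add(Mul(I, Pow(Add(-5, V), Rational(1, 2))), I) = Add(I, Mul(I, Pow(Add(-5, V), Rational(1, 2)))))
G = Add(728, Mul(728, I, Pow(5, Rational(1, 2)))) (G = Mul(Mul(Mul(4, Add(1, Pow(Add(-5, 0), Rational(1, 2)))), 7), 26) = Mul(Mul(Mul(4, Add(1, Pow(-5, Rational(1, 2)))), 7), 26) = Mul(Mul(Mul(4, Add(1, Mul(I, Pow(5, Rational(1, 2))))), 7), 26) = Mul(Mul(Add(4, Mul(4, I, Pow(5, Rational(1, 2)))), 7), 26) = Mul(Add(28, Mul(28, I, Pow(5, Rational(1, 2)))), 26) = Add(728, Mul(728, I, Pow(5, Rational(1, 2)))) ≈ Add(728.00, Mul(1627.9, I)))
Add(G, Mul(24, Add(46, 29))) = Add(Add(728, Mul(728, I, Pow(5, Rational(1, 2)))), Mul(24, Add(46, 29))) = Add(Add(728, Mul(728, I, Pow(5, Rational(1, 2)))), Mul(24, 75)) = Add(Add(728, Mul(728, I, Pow(5, Rational(1, 2)))), 1800) = Add(2528, Mul(728, I, Pow(5, Rational(1, 2))))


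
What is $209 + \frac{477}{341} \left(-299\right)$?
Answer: $- \frac{71354}{341} \approx -209.25$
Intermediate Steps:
$209 + \frac{477}{341} \left(-299\right) = 209 - \frac{142623}{341} = - \frac{71354}{341}$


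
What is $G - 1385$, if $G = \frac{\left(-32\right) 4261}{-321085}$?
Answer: $- \frac{444566373}{321085} \approx -1384.6$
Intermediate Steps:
$G = \frac{136352}{321085}$ ($G = \left(-136352\right) \left(- \frac{1}{321085}\right) = \frac{136352}{321085} \approx 0.42466$)
$G - 1385 = \frac{136352}{321085} - 1385 = - \frac{444566373}{321085}$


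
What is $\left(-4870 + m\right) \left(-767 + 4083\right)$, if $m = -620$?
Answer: $-18204840$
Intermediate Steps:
$\left(-4870 + m\right) \left(-767 + 4083\right) = \left(-4870 - 620\right) \left(-767 + 4083\right) = \left(-5490\right) 3316 = -18204840$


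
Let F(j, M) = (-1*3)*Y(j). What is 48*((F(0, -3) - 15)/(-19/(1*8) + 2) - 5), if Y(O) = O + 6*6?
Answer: 15504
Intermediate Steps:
Y(O) = 36 + O (Y(O) = O + 36 = 36 + O)
F(j, M) = -108 - 3*j (F(j, M) = (-1*3)*(36 + j) = -3*(36 + j) = -108 - 3*j)
48*((F(0, -3) - 15)/(-19/(1*8) + 2) - 5) = 48*(((-108 - 3*0) - 15)/(-19/(1*8) + 2) - 5) = 48*(((-108 + 0) - 15)/(-19/8 + 2) - 5) = 48*((-108 - 15)/(-19*⅛ + 2) - 5) = 48*(-123/(-19/8 + 2) - 5) = 48*(-123/(-3/8) - 5) = 48*(-123*(-8/3) - 5) = 48*(328 - 5) = 48*323 = 15504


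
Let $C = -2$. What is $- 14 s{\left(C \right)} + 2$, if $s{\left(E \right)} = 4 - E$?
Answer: $-82$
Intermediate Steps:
$- 14 s{\left(C \right)} + 2 = - 14 \left(4 - -2\right) + 2 = - 14 \left(4 + 2\right) + 2 = \left(-14\right) 6 + 2 = -84 + 2 = -82$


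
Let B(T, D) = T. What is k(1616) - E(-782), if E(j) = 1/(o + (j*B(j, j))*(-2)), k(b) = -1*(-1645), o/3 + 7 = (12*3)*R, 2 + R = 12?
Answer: 2010171906/1221989 ≈ 1645.0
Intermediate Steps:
R = 10 (R = -2 + 12 = 10)
o = 1059 (o = -21 + 3*((12*3)*10) = -21 + 3*(36*10) = -21 + 3*360 = -21 + 1080 = 1059)
k(b) = 1645
E(j) = 1/(1059 - 2*j²) (E(j) = 1/(1059 + (j*j)*(-2)) = 1/(1059 + j²*(-2)) = 1/(1059 - 2*j²))
k(1616) - E(-782) = 1645 - (-1)/(-1059 + 2*(-782)²) = 1645 - (-1)/(-1059 + 2*611524) = 1645 - (-1)/(-1059 + 1223048) = 1645 - (-1)/1221989 = 1645 - 1*(-1/1221989) = 1645 + 1/1221989 = 2010171906/1221989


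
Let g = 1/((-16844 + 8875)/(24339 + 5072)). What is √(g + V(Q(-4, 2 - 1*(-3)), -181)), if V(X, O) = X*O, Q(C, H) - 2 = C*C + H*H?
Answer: 3*I*√54943720858/7969 ≈ 88.242*I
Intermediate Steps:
Q(C, H) = 2 + C² + H² (Q(C, H) = 2 + (C*C + H*H) = 2 + (C² + H²) = 2 + C² + H²)
V(X, O) = O*X
g = -29411/7969 (g = 1/(-7969/29411) = -29411/7969 ≈ -3.6907)
√(g + V(Q(-4, 2 - 1*(-3)), -181)) = √(-29411/7969 - 181*(2 + (-4)² + (2 - 1*(-3))²)) = √(-29411/7969 - 181*(2 + 16 + (2 + 3)²)) = √(-29411/7969 - 181*(2 + 16 + 5²)) = √(-29411/7969 - 181*(2 + 16 + 25)) = √(-29411/7969 - 181*43) = √(-29411/7969 - 7783) = √(-62052138/7969) = 3*I*√54943720858/7969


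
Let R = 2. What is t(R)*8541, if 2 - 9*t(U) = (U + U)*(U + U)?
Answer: -13286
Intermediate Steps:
t(U) = 2/9 - 4*U²/9 (t(U) = 2/9 - (U + U)*(U + U)/9 = 2/9 - 2*U*2*U/9 = 2/9 - 4*U²/9)
t(R)*8541 = (2/9 - 4/9*2²)*8541 = (2/9 - 4/9*4)*8541 = (2/9 - 16/9)*8541 = -14/9*8541 = -13286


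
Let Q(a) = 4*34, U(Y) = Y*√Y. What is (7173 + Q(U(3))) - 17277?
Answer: -9968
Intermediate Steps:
U(Y) = Y^(3/2)
Q(a) = 136
(7173 + Q(U(3))) - 17277 = (7173 + 136) - 17277 = 7309 - 17277 = -9968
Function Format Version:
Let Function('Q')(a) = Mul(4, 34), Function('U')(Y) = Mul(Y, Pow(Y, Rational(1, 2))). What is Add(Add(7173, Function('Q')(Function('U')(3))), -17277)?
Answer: -9968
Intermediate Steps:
Function('U')(Y) = Pow(Y, Rational(3, 2))
Function('Q')(a) = 136
Add(Add(7173, Function('Q')(Function('U')(3))), -17277) = Add(Add(7173, 136), -17277) = Add(7309, -17277) = -9968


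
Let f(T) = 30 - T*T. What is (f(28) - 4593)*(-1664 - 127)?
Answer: 9576477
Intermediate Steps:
f(T) = 30 - T**2
(f(28) - 4593)*(-1664 - 127) = ((30 - 1*28**2) - 4593)*(-1664 - 127) = ((30 - 1*784) - 4593)*(-1791) = ((30 - 784) - 4593)*(-1791) = (-754 - 4593)*(-1791) = -5347*(-1791) = 9576477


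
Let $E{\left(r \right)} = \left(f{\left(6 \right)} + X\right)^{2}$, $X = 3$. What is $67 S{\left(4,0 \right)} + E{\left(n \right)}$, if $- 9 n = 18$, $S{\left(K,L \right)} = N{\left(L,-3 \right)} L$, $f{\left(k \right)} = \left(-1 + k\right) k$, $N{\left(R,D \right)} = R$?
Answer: $1089$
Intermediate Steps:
$f{\left(k \right)} = k \left(-1 + k\right)$
$S{\left(K,L \right)} = L^{2}$ ($S{\left(K,L \right)} = L L = L^{2}$)
$n = -2$ ($n = \left(- \frac{1}{9}\right) 18 = -2$)
$E{\left(r \right)} = 1089$ ($E{\left(r \right)} = \left(6 \left(-1 + 6\right) + 3\right)^{2} = \left(6 \cdot 5 + 3\right)^{2} = \left(30 + 3\right)^{2} = 33^{2} = 1089$)
$67 S{\left(4,0 \right)} + E{\left(n \right)} = 67 \cdot 0^{2} + 1089 = 67 \cdot 0 + 1089 = 0 + 1089 = 1089$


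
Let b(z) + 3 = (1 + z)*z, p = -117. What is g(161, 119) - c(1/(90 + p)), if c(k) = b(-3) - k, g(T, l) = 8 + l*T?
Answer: 517427/27 ≈ 19164.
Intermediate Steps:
b(z) = -3 + z*(1 + z) (b(z) = -3 + (1 + z)*z = -3 + z*(1 + z))
g(T, l) = 8 + T*l
c(k) = 3 - k (c(k) = (-3 - 3 + (-3)²) - k = (-3 - 3 + 9) - k = 3 - k)
g(161, 119) - c(1/(90 + p)) = (8 + 161*119) - (3 - 1/(90 - 117)) = (8 + 19159) - (3 - 1/(-27)) = 19167 - (3 - 1*(-1/27)) = 19167 - (3 + 1/27) = 19167 - 1*82/27 = 19167 - 82/27 = 517427/27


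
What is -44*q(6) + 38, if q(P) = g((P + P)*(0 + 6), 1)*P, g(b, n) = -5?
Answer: 1358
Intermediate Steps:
q(P) = -5*P
-44*q(6) + 38 = -(-220)*6 + 38 = -44*(-30) + 38 = 1320 + 38 = 1358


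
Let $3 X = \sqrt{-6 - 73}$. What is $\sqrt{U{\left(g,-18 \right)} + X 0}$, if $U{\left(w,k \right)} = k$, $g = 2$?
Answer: $3 i \sqrt{2} \approx 4.2426 i$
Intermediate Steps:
$X = \frac{i \sqrt{79}}{3}$ ($X = \frac{\sqrt{-6 - 73}}{3} = \frac{\sqrt{-79}}{3} = \frac{i \sqrt{79}}{3} \approx 2.9627 i$)
$\sqrt{U{\left(g,-18 \right)} + X 0} = \sqrt{-18 + \frac{i \sqrt{79}}{3} \cdot 0} = \sqrt{-18 + 0} = \sqrt{-18} = 3 i \sqrt{2}$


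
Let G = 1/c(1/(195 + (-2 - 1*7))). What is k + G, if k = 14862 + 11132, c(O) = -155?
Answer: 4029069/155 ≈ 25994.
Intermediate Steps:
G = -1/155 (G = 1/(-155) = -1/155 ≈ -0.0064516)
k = 25994
k + G = 25994 - 1/155 = 4029069/155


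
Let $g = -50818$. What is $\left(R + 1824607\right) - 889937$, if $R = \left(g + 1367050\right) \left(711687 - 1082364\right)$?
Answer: $-487895994394$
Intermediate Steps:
$R = -487896929064$ ($R = \left(-50818 + 1367050\right) \left(711687 - 1082364\right) = 1316232 \left(-370677\right) = -487896929064$)
$\left(R + 1824607\right) - 889937 = \left(-487896929064 + 1824607\right) - 889937 = -487895104457 - 889937 = -487895994394$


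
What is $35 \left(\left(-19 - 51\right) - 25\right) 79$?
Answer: $-262675$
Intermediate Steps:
$35 \left(\left(-19 - 51\right) - 25\right) 79 = 35 \left(-70 - 25\right) 79 = 35 \left(-95\right) 79 = \left(-3325\right) 79 = -262675$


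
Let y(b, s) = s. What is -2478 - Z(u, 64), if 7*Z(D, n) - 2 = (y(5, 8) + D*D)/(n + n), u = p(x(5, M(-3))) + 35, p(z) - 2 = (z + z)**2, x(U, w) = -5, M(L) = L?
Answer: -319903/128 ≈ -2499.2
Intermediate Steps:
p(z) = 2 + 4*z**2 (p(z) = 2 + (z + z)**2 = 2 + (2*z)**2 = 2 + 4*z**2)
u = 137 (u = (2 + 4*(-5)**2) + 35 = (2 + 4*25) + 35 = (2 + 100) + 35 = 102 + 35 = 137)
Z(D, n) = 2/7 + (8 + D**2)/(14*n) (Z(D, n) = 2/7 + ((8 + D*D)/(n + n))/7 = 2/7 + ((8 + D**2)/((2*n)))/7 = 2/7 + ((8 + D**2)*(1/(2*n)))/7 = 2/7 + ((8 + D**2)/(2*n))/7 = 2/7 + (8 + D**2)/(14*n))
-2478 - Z(u, 64) = -2478 - (8 + 137**2 + 4*64)/(14*64) = -2478 - (8 + 18769 + 256)/(14*64) = -2478 - 19033/(14*64) = -2478 - 1*2719/128 = -2478 - 2719/128 = -319903/128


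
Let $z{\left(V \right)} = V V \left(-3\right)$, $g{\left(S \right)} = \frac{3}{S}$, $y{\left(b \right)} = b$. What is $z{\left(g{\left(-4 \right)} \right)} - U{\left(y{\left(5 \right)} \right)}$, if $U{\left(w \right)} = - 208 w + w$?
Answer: $\frac{16533}{16} \approx 1033.3$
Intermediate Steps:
$z{\left(V \right)} = - 3 V^{2}$ ($z{\left(V \right)} = V^{2} \left(-3\right) = - 3 V^{2}$)
$U{\left(w \right)} = - 207 w$
$z{\left(g{\left(-4 \right)} \right)} - U{\left(y{\left(5 \right)} \right)} = - 3 \left(\frac{3}{-4}\right)^{2} - \left(-207\right) 5 = - 3 \left(3 \left(- \frac{1}{4}\right)\right)^{2} - -1035 = - 3 \left(- \frac{3}{4}\right)^{2} + 1035 = \left(-3\right) \frac{9}{16} + 1035 = - \frac{27}{16} + 1035 = \frac{16533}{16}$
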